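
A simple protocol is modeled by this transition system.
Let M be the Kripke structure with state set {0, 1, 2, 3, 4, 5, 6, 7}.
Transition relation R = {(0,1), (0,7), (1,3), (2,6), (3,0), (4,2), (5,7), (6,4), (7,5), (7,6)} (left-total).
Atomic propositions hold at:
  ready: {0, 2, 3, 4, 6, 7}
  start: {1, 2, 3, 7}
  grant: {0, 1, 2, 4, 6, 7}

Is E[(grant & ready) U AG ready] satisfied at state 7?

Sat(grant & ready) = {0, 2, 4, 6, 7}
AG ready: greatest fixpoint, start Z0 = {0, 2, 3, 4, 6, 7}, keep only states in Sat with every successor in Z. Z1 = {2, 3, 4, 6}; Z2 = {2, 4, 6}; fixed.
Sat(AG ready) = {2, 4, 6}
E[(grant & ready) U AG ready]: least fixpoint, start Z0 = Sat(AG ready) = {2, 4, 6}, add states in Sat(grant & ready) with some successor in Z. Z1 = {2, 4, 6, 7}; Z2 = {0, 2, 4, 6, 7}; fixed.
Sat(E[(grant & ready) U AG ready]) = {0, 2, 4, 6, 7}
7 ∈ Sat(E[(grant & ready) U AG ready]) = {0, 2, 4, 6, 7}, so the formula holds at 7.

Yes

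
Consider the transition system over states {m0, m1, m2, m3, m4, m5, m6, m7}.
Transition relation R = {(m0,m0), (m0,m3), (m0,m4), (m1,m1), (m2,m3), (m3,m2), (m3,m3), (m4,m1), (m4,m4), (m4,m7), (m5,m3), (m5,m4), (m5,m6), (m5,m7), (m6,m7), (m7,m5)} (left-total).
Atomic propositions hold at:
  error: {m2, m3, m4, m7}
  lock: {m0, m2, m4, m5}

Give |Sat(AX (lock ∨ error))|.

5

Sat(lock ∨ error) = {m0, m2, m3, m4, m5, m7}
Sat(AX (lock ∨ error)) = {s : every successor in {m0, m2, m3, m4, m5, m7}} = {m0, m2, m3, m6, m7}
|Sat(AX (lock ∨ error))| = |{m0, m2, m3, m6, m7}| = 5.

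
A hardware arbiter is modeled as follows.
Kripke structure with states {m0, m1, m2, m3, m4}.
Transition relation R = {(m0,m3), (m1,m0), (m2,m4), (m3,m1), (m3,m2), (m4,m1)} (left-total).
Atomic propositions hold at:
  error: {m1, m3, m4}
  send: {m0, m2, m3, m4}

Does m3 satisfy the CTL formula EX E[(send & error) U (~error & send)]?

Sat(send & error) = {m3, m4}
Sat(~error) = {m0, m2}
Sat(~error & send) = {m0, m2}
E[(send & error) U (~error & send)]: least fixpoint, start Z0 = Sat((~error & send)) = {m0, m2}, add states in Sat(send & error) with some successor in Z. Z1 = {m0, m2, m3}; fixed.
Sat(E[(send & error) U (~error & send)]) = {m0, m2, m3}
Sat(EX E[(send & error) U (~error & send)]) = {s : some successor in {m0, m2, m3}} = {m0, m1, m3}
m3 ∈ Sat(EX E[(send & error) U (~error & send)]) = {m0, m1, m3}, so the formula holds at m3.

Yes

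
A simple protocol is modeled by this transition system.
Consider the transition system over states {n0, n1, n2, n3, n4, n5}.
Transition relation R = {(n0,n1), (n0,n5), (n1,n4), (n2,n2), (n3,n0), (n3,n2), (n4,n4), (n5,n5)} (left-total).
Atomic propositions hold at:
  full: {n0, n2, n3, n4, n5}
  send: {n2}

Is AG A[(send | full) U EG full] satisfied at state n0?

No

Sat(send | full) = {n0, n2, n3, n4, n5}
EG full: greatest fixpoint, start Z0 = {n0, n2, n3, n4, n5}, keep only states in Sat with some successor in Z. Already a fixed point.
Sat(EG full) = {n0, n2, n3, n4, n5}
A[(send | full) U EG full]: least fixpoint, start Z0 = Sat(EG full) = {n0, n2, n3, n4, n5}, add states in Sat(send | full) with every successor in Z. Already a fixed point.
Sat(A[(send | full) U EG full]) = {n0, n2, n3, n4, n5}
AG A[(send | full) U EG full]: greatest fixpoint, start Z0 = {n0, n2, n3, n4, n5}, keep only states in Sat with every successor in Z. Z1 = {n2, n3, n4, n5}; Z2 = {n2, n4, n5}; fixed.
Sat(AG A[(send | full) U EG full]) = {n2, n4, n5}
n0 ∉ Sat(AG A[(send | full) U EG full]) = {n2, n4, n5}, so the formula does not hold at n0.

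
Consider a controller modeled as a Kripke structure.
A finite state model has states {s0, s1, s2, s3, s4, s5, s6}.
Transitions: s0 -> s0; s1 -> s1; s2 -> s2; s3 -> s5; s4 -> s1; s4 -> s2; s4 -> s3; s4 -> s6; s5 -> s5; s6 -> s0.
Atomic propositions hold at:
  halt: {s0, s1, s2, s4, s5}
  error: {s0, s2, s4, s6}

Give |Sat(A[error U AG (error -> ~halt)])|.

Sat(~halt) = {s3, s6}
Sat(error -> ~halt) = {s1, s3, s5, s6}
AG (error -> ~halt): greatest fixpoint, start Z0 = {s1, s3, s5, s6}, keep only states in Sat with every successor in Z. Z1 = {s1, s3, s5}; fixed.
Sat(AG (error -> ~halt)) = {s1, s3, s5}
A[error U AG (error -> ~halt)]: least fixpoint, start Z0 = Sat(AG (error -> ~halt)) = {s1, s3, s5}, add states in Sat(error) with every successor in Z. Already a fixed point.
Sat(A[error U AG (error -> ~halt)]) = {s1, s3, s5}
|Sat(A[error U AG (error -> ~halt)])| = |{s1, s3, s5}| = 3.

3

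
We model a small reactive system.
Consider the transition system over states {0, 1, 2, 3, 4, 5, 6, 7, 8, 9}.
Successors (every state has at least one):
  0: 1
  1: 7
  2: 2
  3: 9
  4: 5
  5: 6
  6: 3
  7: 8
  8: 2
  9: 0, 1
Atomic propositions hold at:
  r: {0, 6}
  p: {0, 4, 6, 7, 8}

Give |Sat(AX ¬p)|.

Sat(¬p) = {1, 2, 3, 5, 9}
Sat(AX ¬p) = {s : every successor in {1, 2, 3, 5, 9}} = {0, 2, 3, 4, 6, 8}
|Sat(AX ¬p)| = |{0, 2, 3, 4, 6, 8}| = 6.

6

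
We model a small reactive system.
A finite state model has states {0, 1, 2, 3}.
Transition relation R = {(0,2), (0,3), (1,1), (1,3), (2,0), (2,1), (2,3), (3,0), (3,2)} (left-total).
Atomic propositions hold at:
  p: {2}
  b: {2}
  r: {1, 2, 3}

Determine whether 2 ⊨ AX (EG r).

EG r: greatest fixpoint, start Z0 = {1, 2, 3}, keep only states in Sat with some successor in Z. Already a fixed point.
Sat(EG r) = {1, 2, 3}
Sat(AX (EG r)) = {s : every successor in {1, 2, 3}} = {0, 1}
2 ∉ Sat(AX (EG r)) = {0, 1}, so the formula does not hold at 2.

No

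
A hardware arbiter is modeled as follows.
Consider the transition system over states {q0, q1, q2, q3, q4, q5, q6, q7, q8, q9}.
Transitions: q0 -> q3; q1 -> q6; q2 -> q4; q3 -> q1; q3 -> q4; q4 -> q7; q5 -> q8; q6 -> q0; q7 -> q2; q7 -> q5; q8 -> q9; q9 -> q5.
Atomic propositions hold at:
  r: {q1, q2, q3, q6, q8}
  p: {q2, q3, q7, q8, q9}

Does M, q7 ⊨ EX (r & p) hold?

Yes

Sat(r & p) = {q2, q3, q8}
Sat(EX (r & p)) = {s : some successor in {q2, q3, q8}} = {q0, q5, q7}
q7 ∈ Sat(EX (r & p)) = {q0, q5, q7}, so the formula holds at q7.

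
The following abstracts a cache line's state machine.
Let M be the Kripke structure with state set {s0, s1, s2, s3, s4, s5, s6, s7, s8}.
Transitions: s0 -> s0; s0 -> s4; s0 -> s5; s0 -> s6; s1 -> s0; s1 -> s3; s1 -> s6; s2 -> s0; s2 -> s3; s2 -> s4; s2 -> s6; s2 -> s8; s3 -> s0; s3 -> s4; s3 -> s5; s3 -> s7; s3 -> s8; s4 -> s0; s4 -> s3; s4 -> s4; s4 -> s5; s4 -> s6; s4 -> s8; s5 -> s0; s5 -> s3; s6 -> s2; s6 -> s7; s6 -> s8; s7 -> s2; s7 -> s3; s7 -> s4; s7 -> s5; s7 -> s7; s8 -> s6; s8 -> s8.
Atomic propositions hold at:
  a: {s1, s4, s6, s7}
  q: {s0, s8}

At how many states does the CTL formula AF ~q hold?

7

Sat(~q) = {s1, s2, s3, s4, s5, s6, s7}
AF ~q: least fixpoint, start Z0 = {s1, s2, s3, s4, s5, s6, s7}, add states with every successor in Z. Already a fixed point.
Sat(AF ~q) = {s1, s2, s3, s4, s5, s6, s7}
|Sat(AF ~q)| = |{s1, s2, s3, s4, s5, s6, s7}| = 7.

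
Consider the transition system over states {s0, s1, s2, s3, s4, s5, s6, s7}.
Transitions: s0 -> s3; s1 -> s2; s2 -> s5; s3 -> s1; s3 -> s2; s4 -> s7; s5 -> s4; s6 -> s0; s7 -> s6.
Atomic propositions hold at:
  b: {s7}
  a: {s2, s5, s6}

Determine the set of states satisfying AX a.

{s1, s2, s7}

Sat(AX a) = {s : every successor in {s2, s5, s6}} = {s1, s2, s7}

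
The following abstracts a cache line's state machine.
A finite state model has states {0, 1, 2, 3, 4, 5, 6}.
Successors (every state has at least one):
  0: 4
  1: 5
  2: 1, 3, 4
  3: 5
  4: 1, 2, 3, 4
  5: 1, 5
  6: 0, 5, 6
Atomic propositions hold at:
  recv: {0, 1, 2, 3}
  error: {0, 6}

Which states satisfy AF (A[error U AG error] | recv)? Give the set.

{0, 1, 2, 3}

AG error: greatest fixpoint, start Z0 = {0, 6}, keep only states in Sat with every successor in Z. Z1 = ∅; fixed.
Sat(AG error) = ∅
A[error U AG error]: least fixpoint, start Z0 = Sat(AG error) = ∅, add states in Sat(error) with every successor in Z. Already a fixed point.
Sat(A[error U AG error]) = ∅
Sat(A[error U AG error] | recv) = {0, 1, 2, 3}
AF (A[error U AG error] | recv): least fixpoint, start Z0 = {0, 1, 2, 3}, add states with every successor in Z. Already a fixed point.
Sat(AF (A[error U AG error] | recv)) = {0, 1, 2, 3}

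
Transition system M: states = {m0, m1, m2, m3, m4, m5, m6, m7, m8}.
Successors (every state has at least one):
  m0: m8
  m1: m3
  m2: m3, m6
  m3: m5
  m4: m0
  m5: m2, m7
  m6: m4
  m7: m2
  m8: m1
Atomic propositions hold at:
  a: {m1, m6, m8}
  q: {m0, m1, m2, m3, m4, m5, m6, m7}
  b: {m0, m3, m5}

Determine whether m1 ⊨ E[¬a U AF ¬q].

Sat(¬a) = {m0, m2, m3, m4, m5, m7}
Sat(¬q) = {m8}
AF ¬q: least fixpoint, start Z0 = {m8}, add states with every successor in Z. Z1 = {m0, m8}; Z2 = {m0, m4, m8}; Z3 = {m0, m4, m6, m8}; fixed.
Sat(AF ¬q) = {m0, m4, m6, m8}
E[¬a U AF ¬q]: least fixpoint, start Z0 = Sat(AF ¬q) = {m0, m4, m6, m8}, add states in Sat(¬a) with some successor in Z. Z1 = {m0, m2, m4, m6, m8}; Z2 = {m0, m2, m4, m5, m6, m7, m8}; Z3 = {m0, m2, m3, m4, m5, m6, m7, m8}; fixed.
Sat(E[¬a U AF ¬q]) = {m0, m2, m3, m4, m5, m6, m7, m8}
m1 ∉ Sat(E[¬a U AF ¬q]) = {m0, m2, m3, m4, m5, m6, m7, m8}, so the formula does not hold at m1.

No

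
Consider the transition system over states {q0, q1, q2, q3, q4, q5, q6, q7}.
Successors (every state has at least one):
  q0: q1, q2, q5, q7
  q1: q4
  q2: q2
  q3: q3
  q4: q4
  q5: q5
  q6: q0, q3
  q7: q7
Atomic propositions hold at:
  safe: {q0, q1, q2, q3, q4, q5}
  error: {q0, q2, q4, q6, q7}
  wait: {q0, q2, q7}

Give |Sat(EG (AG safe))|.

AG safe: greatest fixpoint, start Z0 = {q0, q1, q2, q3, q4, q5}, keep only states in Sat with every successor in Z. Z1 = {q1, q2, q3, q4, q5}; fixed.
Sat(AG safe) = {q1, q2, q3, q4, q5}
EG (AG safe): greatest fixpoint, start Z0 = {q1, q2, q3, q4, q5}, keep only states in Sat with some successor in Z. Already a fixed point.
Sat(EG (AG safe)) = {q1, q2, q3, q4, q5}
|Sat(EG (AG safe))| = |{q1, q2, q3, q4, q5}| = 5.

5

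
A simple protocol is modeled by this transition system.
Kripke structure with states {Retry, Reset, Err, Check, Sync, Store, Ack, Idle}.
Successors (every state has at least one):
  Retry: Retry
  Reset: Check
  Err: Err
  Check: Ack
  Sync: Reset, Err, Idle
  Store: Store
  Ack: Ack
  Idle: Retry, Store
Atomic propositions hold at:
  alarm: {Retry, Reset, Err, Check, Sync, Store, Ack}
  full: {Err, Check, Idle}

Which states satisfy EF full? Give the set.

EF full: least fixpoint, start Z0 = {Err, Check, Idle}, add states with some successor in Z. Z1 = {Reset, Err, Check, Sync, Idle}; fixed.
Sat(EF full) = {Reset, Err, Check, Sync, Idle}

{Reset, Err, Check, Sync, Idle}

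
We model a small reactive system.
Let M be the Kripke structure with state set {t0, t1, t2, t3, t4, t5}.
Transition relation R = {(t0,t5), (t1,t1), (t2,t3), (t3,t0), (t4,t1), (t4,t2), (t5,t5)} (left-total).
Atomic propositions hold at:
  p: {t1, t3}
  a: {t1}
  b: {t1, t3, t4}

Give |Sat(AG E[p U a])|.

1

E[p U a]: least fixpoint, start Z0 = Sat(a) = {t1}, add states in Sat(p) with some successor in Z. Already a fixed point.
Sat(E[p U a]) = {t1}
AG E[p U a]: greatest fixpoint, start Z0 = {t1}, keep only states in Sat with every successor in Z. Already a fixed point.
Sat(AG E[p U a]) = {t1}
|Sat(AG E[p U a])| = |{t1}| = 1.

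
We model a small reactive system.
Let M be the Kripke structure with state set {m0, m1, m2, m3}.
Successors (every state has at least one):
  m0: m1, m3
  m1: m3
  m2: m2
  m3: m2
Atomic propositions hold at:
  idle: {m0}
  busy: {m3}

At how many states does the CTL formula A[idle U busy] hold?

1

A[idle U busy]: least fixpoint, start Z0 = Sat(busy) = {m3}, add states in Sat(idle) with every successor in Z. Already a fixed point.
Sat(A[idle U busy]) = {m3}
|Sat(A[idle U busy])| = |{m3}| = 1.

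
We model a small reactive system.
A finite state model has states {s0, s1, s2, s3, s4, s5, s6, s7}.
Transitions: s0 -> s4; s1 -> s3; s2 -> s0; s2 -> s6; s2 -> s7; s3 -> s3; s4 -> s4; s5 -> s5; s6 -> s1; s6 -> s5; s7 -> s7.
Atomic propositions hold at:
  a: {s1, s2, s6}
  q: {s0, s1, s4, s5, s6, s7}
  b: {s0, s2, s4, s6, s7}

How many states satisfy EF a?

EF a: least fixpoint, start Z0 = {s1, s2, s6}, add states with some successor in Z. Already a fixed point.
Sat(EF a) = {s1, s2, s6}
|Sat(EF a)| = |{s1, s2, s6}| = 3.

3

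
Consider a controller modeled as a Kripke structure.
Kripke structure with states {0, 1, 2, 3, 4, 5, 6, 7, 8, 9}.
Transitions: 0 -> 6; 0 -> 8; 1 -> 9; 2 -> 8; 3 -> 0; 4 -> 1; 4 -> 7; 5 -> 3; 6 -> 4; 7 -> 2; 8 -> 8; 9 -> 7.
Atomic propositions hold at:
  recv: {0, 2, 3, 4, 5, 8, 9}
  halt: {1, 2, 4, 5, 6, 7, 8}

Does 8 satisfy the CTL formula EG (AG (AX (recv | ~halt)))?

Yes

Sat(~halt) = {0, 3, 9}
Sat(recv | ~halt) = {0, 2, 3, 4, 5, 8, 9}
Sat(AX (recv | ~halt)) = {s : every successor in {0, 2, 3, 4, 5, 8, 9}} = {1, 2, 3, 5, 6, 7, 8}
AG (AX (recv | ~halt)): greatest fixpoint, start Z0 = {1, 2, 3, 5, 6, 7, 8}, keep only states in Sat with every successor in Z. Z1 = {2, 5, 7, 8}; Z2 = {2, 7, 8}; fixed.
Sat(AG (AX (recv | ~halt))) = {2, 7, 8}
EG (AG (AX (recv | ~halt))): greatest fixpoint, start Z0 = {2, 7, 8}, keep only states in Sat with some successor in Z. Already a fixed point.
Sat(EG (AG (AX (recv | ~halt)))) = {2, 7, 8}
8 ∈ Sat(EG (AG (AX (recv | ~halt)))) = {2, 7, 8}, so the formula holds at 8.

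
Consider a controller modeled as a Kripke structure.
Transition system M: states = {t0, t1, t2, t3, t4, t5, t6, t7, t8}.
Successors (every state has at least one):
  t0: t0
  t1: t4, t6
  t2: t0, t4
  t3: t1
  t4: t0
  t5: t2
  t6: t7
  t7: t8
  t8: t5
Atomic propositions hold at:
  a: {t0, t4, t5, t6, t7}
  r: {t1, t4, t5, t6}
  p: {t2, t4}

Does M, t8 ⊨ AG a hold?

No

AG a: greatest fixpoint, start Z0 = {t0, t4, t5, t6, t7}, keep only states in Sat with every successor in Z. Z1 = {t0, t4, t6}; Z2 = {t0, t4}; fixed.
Sat(AG a) = {t0, t4}
t8 ∉ Sat(AG a) = {t0, t4}, so the formula does not hold at t8.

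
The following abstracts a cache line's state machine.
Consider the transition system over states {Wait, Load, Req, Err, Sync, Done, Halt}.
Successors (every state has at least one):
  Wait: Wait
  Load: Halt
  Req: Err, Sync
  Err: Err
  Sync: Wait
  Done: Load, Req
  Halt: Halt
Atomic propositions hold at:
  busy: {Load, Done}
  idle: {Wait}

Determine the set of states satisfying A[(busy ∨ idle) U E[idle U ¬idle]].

{Load, Req, Err, Sync, Done, Halt}

Sat(busy ∨ idle) = {Wait, Load, Done}
Sat(¬idle) = {Load, Req, Err, Sync, Done, Halt}
E[idle U ¬idle]: least fixpoint, start Z0 = Sat(¬idle) = {Load, Req, Err, Sync, Done, Halt}, add states in Sat(idle) with some successor in Z. Already a fixed point.
Sat(E[idle U ¬idle]) = {Load, Req, Err, Sync, Done, Halt}
A[(busy ∨ idle) U E[idle U ¬idle]]: least fixpoint, start Z0 = Sat(E[idle U ¬idle]) = {Load, Req, Err, Sync, Done, Halt}, add states in Sat(busy ∨ idle) with every successor in Z. Already a fixed point.
Sat(A[(busy ∨ idle) U E[idle U ¬idle]]) = {Load, Req, Err, Sync, Done, Halt}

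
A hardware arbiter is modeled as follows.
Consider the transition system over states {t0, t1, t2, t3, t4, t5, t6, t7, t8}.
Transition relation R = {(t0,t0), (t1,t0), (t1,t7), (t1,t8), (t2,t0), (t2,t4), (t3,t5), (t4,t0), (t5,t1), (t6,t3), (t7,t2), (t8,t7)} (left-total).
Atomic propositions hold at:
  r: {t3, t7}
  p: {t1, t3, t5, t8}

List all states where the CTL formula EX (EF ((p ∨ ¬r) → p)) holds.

{t1, t3, t5, t6, t8}

Sat(¬r) = {t0, t1, t2, t4, t5, t6, t8}
Sat(p ∨ ¬r) = {t0, t1, t2, t3, t4, t5, t6, t8}
Sat((p ∨ ¬r) → p) = {t1, t3, t5, t7, t8}
EF ((p ∨ ¬r) → p): least fixpoint, start Z0 = {t1, t3, t5, t7, t8}, add states with some successor in Z. Z1 = {t1, t3, t5, t6, t7, t8}; fixed.
Sat(EF ((p ∨ ¬r) → p)) = {t1, t3, t5, t6, t7, t8}
Sat(EX (EF ((p ∨ ¬r) → p))) = {s : some successor in {t1, t3, t5, t6, t7, t8}} = {t1, t3, t5, t6, t8}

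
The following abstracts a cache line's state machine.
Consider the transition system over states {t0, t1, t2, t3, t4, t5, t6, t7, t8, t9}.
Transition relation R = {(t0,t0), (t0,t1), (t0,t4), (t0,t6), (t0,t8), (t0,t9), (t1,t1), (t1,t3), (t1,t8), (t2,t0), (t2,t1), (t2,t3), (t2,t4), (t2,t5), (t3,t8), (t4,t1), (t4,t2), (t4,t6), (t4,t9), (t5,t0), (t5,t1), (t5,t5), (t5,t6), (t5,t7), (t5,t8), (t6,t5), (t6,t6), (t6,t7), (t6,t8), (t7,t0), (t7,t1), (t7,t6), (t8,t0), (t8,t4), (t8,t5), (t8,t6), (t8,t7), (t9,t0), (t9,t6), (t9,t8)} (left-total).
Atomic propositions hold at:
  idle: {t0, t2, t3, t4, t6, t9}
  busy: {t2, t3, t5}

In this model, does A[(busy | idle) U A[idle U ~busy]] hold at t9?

Sat(busy | idle) = {t0, t2, t3, t4, t5, t6, t9}
Sat(~busy) = {t0, t1, t4, t6, t7, t8, t9}
A[idle U ~busy]: least fixpoint, start Z0 = Sat(~busy) = {t0, t1, t4, t6, t7, t8, t9}, add states in Sat(idle) with every successor in Z. Z1 = {t0, t1, t3, t4, t6, t7, t8, t9}; fixed.
Sat(A[idle U ~busy]) = {t0, t1, t3, t4, t6, t7, t8, t9}
A[(busy | idle) U A[idle U ~busy]]: least fixpoint, start Z0 = Sat(A[idle U ~busy]) = {t0, t1, t3, t4, t6, t7, t8, t9}, add states in Sat(busy | idle) with every successor in Z. Already a fixed point.
Sat(A[(busy | idle) U A[idle U ~busy]]) = {t0, t1, t3, t4, t6, t7, t8, t9}
t9 ∈ Sat(A[(busy | idle) U A[idle U ~busy]]) = {t0, t1, t3, t4, t6, t7, t8, t9}, so the formula holds at t9.

Yes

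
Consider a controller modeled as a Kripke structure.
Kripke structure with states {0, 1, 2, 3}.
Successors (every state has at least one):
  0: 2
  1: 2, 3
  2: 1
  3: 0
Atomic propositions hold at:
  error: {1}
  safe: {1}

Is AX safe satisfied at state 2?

Sat(AX safe) = {s : every successor in {1}} = {2}
2 ∈ Sat(AX safe) = {2}, so the formula holds at 2.

Yes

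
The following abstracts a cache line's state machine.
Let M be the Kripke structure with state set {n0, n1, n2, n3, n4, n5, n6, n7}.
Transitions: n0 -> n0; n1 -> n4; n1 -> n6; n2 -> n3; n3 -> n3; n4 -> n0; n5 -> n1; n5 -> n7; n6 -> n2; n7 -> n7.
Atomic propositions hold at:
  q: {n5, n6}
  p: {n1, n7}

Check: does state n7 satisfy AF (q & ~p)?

No

Sat(~p) = {n0, n2, n3, n4, n5, n6}
Sat(q & ~p) = {n5, n6}
AF (q & ~p): least fixpoint, start Z0 = {n5, n6}, add states with every successor in Z. Already a fixed point.
Sat(AF (q & ~p)) = {n5, n6}
n7 ∉ Sat(AF (q & ~p)) = {n5, n6}, so the formula does not hold at n7.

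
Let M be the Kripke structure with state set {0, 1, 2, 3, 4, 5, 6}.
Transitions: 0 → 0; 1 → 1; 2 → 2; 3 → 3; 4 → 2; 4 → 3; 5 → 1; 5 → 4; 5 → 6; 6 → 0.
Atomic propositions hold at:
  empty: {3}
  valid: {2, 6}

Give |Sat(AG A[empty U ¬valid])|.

3

Sat(¬valid) = {0, 1, 3, 4, 5}
A[empty U ¬valid]: least fixpoint, start Z0 = Sat(¬valid) = {0, 1, 3, 4, 5}, add states in Sat(empty) with every successor in Z. Already a fixed point.
Sat(A[empty U ¬valid]) = {0, 1, 3, 4, 5}
AG A[empty U ¬valid]: greatest fixpoint, start Z0 = {0, 1, 3, 4, 5}, keep only states in Sat with every successor in Z. Z1 = {0, 1, 3}; fixed.
Sat(AG A[empty U ¬valid]) = {0, 1, 3}
|Sat(AG A[empty U ¬valid])| = |{0, 1, 3}| = 3.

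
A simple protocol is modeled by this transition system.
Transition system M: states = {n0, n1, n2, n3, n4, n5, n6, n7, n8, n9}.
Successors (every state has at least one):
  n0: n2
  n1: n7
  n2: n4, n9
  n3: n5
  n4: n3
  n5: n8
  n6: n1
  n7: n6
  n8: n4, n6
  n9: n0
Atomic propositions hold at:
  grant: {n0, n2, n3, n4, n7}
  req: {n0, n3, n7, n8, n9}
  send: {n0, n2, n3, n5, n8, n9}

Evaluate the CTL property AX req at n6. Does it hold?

No

Sat(AX req) = {s : every successor in {n0, n3, n7, n8, n9}} = {n1, n4, n5, n9}
n6 ∉ Sat(AX req) = {n1, n4, n5, n9}, so the formula does not hold at n6.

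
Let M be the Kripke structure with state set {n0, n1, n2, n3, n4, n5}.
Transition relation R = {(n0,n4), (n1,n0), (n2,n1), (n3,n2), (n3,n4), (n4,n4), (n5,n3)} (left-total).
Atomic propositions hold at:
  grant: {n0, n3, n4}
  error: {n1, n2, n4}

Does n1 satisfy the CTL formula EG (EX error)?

No

Sat(EX error) = {s : some successor in {n1, n2, n4}} = {n0, n2, n3, n4}
EG (EX error): greatest fixpoint, start Z0 = {n0, n2, n3, n4}, keep only states in Sat with some successor in Z. Z1 = {n0, n3, n4}; fixed.
Sat(EG (EX error)) = {n0, n3, n4}
n1 ∉ Sat(EG (EX error)) = {n0, n3, n4}, so the formula does not hold at n1.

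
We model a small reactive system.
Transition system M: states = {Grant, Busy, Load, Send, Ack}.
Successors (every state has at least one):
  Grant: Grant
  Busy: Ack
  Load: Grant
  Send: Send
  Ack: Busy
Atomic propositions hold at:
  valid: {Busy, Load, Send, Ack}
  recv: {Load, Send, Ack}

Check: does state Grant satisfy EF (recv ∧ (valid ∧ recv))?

Sat(valid ∧ recv) = {Load, Send, Ack}
Sat(recv ∧ (valid ∧ recv)) = {Load, Send, Ack}
EF (recv ∧ (valid ∧ recv)): least fixpoint, start Z0 = {Load, Send, Ack}, add states with some successor in Z. Z1 = {Busy, Load, Send, Ack}; fixed.
Sat(EF (recv ∧ (valid ∧ recv))) = {Busy, Load, Send, Ack}
Grant ∉ Sat(EF (recv ∧ (valid ∧ recv))) = {Busy, Load, Send, Ack}, so the formula does not hold at Grant.

No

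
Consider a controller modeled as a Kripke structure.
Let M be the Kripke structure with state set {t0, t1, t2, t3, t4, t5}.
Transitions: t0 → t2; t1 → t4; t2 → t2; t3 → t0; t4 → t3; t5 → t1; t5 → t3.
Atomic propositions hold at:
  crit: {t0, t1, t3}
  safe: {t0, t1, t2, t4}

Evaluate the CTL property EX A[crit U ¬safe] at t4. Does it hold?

Yes

Sat(¬safe) = {t3, t5}
A[crit U ¬safe]: least fixpoint, start Z0 = Sat(¬safe) = {t3, t5}, add states in Sat(crit) with every successor in Z. Already a fixed point.
Sat(A[crit U ¬safe]) = {t3, t5}
Sat(EX A[crit U ¬safe]) = {s : some successor in {t3, t5}} = {t4, t5}
t4 ∈ Sat(EX A[crit U ¬safe]) = {t4, t5}, so the formula holds at t4.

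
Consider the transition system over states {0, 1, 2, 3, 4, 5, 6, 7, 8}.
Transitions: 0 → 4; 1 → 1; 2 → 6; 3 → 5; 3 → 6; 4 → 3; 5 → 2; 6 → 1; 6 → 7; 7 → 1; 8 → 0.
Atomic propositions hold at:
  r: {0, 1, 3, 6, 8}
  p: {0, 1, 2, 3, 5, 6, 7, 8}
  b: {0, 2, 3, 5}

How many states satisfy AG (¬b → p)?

Sat(¬b) = {1, 4, 6, 7, 8}
Sat(¬b → p) = {0, 1, 2, 3, 5, 6, 7, 8}
AG (¬b → p): greatest fixpoint, start Z0 = {0, 1, 2, 3, 5, 6, 7, 8}, keep only states in Sat with every successor in Z. Z1 = {1, 2, 3, 5, 6, 7, 8}; Z2 = {1, 2, 3, 5, 6, 7}; fixed.
Sat(AG (¬b → p)) = {1, 2, 3, 5, 6, 7}
|Sat(AG (¬b → p))| = |{1, 2, 3, 5, 6, 7}| = 6.

6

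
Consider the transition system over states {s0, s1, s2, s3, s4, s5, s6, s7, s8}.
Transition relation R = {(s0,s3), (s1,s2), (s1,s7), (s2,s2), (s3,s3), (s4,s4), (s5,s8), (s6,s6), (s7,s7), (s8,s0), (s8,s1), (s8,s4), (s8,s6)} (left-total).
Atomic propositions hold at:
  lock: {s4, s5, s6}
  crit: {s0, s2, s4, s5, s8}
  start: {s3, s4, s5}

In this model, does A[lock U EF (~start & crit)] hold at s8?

Yes

Sat(~start) = {s0, s1, s2, s6, s7, s8}
Sat(~start & crit) = {s0, s2, s8}
EF (~start & crit): least fixpoint, start Z0 = {s0, s2, s8}, add states with some successor in Z. Z1 = {s0, s1, s2, s5, s8}; fixed.
Sat(EF (~start & crit)) = {s0, s1, s2, s5, s8}
A[lock U EF (~start & crit)]: least fixpoint, start Z0 = Sat(EF (~start & crit)) = {s0, s1, s2, s5, s8}, add states in Sat(lock) with every successor in Z. Already a fixed point.
Sat(A[lock U EF (~start & crit)]) = {s0, s1, s2, s5, s8}
s8 ∈ Sat(A[lock U EF (~start & crit)]) = {s0, s1, s2, s5, s8}, so the formula holds at s8.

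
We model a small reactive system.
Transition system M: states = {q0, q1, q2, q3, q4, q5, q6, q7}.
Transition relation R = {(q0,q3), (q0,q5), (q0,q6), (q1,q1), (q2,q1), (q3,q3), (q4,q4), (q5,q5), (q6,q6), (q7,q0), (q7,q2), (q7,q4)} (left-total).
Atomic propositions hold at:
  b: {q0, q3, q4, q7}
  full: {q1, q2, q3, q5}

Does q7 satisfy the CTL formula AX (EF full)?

No

EF full: least fixpoint, start Z0 = {q1, q2, q3, q5}, add states with some successor in Z. Z1 = {q0, q1, q2, q3, q5, q7}; fixed.
Sat(EF full) = {q0, q1, q2, q3, q5, q7}
Sat(AX (EF full)) = {s : every successor in {q0, q1, q2, q3, q5, q7}} = {q1, q2, q3, q5}
q7 ∉ Sat(AX (EF full)) = {q1, q2, q3, q5}, so the formula does not hold at q7.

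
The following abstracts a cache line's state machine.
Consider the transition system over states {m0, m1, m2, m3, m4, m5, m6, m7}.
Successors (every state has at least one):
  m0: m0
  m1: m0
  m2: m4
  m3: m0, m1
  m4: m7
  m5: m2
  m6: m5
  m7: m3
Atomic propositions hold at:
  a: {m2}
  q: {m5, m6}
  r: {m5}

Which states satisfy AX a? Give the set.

{m5}

Sat(AX a) = {s : every successor in {m2}} = {m5}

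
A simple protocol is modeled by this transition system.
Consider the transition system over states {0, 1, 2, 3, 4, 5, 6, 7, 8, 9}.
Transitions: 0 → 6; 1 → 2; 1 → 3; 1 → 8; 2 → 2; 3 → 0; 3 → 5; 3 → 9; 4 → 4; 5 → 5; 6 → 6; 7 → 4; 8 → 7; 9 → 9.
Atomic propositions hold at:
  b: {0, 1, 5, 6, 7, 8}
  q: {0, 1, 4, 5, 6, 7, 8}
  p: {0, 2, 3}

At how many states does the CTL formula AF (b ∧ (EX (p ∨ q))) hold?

Sat(p ∨ q) = {0, 1, 2, 3, 4, 5, 6, 7, 8}
Sat(EX (p ∨ q)) = {s : some successor in {0, 1, 2, 3, 4, 5, 6, 7, 8}} = {0, 1, 2, 3, 4, 5, 6, 7, 8}
Sat(b ∧ (EX (p ∨ q))) = {0, 1, 5, 6, 7, 8}
AF (b ∧ (EX (p ∨ q))): least fixpoint, start Z0 = {0, 1, 5, 6, 7, 8}, add states with every successor in Z. Already a fixed point.
Sat(AF (b ∧ (EX (p ∨ q)))) = {0, 1, 5, 6, 7, 8}
|Sat(AF (b ∧ (EX (p ∨ q))))| = |{0, 1, 5, 6, 7, 8}| = 6.

6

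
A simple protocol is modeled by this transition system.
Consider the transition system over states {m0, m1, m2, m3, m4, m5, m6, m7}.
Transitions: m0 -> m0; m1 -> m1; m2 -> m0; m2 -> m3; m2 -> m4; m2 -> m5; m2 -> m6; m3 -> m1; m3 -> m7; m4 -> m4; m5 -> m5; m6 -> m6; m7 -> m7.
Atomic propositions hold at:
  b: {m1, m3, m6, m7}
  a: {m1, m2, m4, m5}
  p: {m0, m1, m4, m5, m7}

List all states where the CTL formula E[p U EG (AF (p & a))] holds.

Sat(p & a) = {m1, m4, m5}
AF (p & a): least fixpoint, start Z0 = {m1, m4, m5}, add states with every successor in Z. Already a fixed point.
Sat(AF (p & a)) = {m1, m4, m5}
EG (AF (p & a)): greatest fixpoint, start Z0 = {m1, m4, m5}, keep only states in Sat with some successor in Z. Already a fixed point.
Sat(EG (AF (p & a))) = {m1, m4, m5}
E[p U EG (AF (p & a))]: least fixpoint, start Z0 = Sat(EG (AF (p & a))) = {m1, m4, m5}, add states in Sat(p) with some successor in Z. Already a fixed point.
Sat(E[p U EG (AF (p & a))]) = {m1, m4, m5}

{m1, m4, m5}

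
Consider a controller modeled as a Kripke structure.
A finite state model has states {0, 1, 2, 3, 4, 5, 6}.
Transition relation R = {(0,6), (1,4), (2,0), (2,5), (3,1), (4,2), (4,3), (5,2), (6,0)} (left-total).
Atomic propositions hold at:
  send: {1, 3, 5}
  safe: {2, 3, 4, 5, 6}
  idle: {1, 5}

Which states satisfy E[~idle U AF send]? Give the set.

Sat(~idle) = {0, 2, 3, 4, 6}
AF send: least fixpoint, start Z0 = {1, 3, 5}, add states with every successor in Z. Already a fixed point.
Sat(AF send) = {1, 3, 5}
E[~idle U AF send]: least fixpoint, start Z0 = Sat(AF send) = {1, 3, 5}, add states in Sat(~idle) with some successor in Z. Z1 = {1, 2, 3, 4, 5}; fixed.
Sat(E[~idle U AF send]) = {1, 2, 3, 4, 5}

{1, 2, 3, 4, 5}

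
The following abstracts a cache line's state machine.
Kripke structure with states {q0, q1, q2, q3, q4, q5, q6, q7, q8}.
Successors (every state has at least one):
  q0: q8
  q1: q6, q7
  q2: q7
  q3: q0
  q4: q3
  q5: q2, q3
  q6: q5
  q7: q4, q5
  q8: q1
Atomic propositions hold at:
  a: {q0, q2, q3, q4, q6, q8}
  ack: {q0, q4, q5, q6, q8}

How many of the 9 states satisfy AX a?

Sat(AX a) = {s : every successor in {q0, q2, q3, q4, q6, q8}} = {q0, q3, q4, q5}
|Sat(AX a)| = |{q0, q3, q4, q5}| = 4.

4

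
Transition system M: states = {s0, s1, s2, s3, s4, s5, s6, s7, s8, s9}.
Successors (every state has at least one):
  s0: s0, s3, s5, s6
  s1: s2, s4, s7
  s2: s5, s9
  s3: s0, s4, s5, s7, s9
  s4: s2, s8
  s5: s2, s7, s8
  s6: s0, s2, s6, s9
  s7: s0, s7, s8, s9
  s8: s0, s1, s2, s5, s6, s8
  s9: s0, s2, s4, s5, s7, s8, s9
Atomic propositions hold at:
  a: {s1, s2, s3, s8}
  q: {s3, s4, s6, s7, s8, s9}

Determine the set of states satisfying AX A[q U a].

A[q U a]: least fixpoint, start Z0 = Sat(a) = {s1, s2, s3, s8}, add states in Sat(q) with every successor in Z. Z1 = {s1, s2, s3, s4, s8}; fixed.
Sat(A[q U a]) = {s1, s2, s3, s4, s8}
Sat(AX A[q U a]) = {s : every successor in {s1, s2, s3, s4, s8}} = {s4}

{s4}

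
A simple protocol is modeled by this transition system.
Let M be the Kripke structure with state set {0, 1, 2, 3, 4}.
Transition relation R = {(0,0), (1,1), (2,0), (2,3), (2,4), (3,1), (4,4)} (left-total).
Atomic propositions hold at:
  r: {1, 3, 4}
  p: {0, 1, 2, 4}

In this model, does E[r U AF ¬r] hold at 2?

Sat(¬r) = {0, 2}
AF ¬r: least fixpoint, start Z0 = {0, 2}, add states with every successor in Z. Already a fixed point.
Sat(AF ¬r) = {0, 2}
E[r U AF ¬r]: least fixpoint, start Z0 = Sat(AF ¬r) = {0, 2}, add states in Sat(r) with some successor in Z. Already a fixed point.
Sat(E[r U AF ¬r]) = {0, 2}
2 ∈ Sat(E[r U AF ¬r]) = {0, 2}, so the formula holds at 2.

Yes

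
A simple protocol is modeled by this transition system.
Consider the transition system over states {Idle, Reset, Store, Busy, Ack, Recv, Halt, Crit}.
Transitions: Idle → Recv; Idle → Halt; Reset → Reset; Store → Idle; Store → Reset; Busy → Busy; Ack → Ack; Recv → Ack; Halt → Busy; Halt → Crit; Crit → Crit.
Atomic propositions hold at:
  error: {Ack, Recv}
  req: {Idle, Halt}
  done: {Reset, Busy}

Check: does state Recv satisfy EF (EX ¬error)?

Sat(¬error) = {Idle, Reset, Store, Busy, Halt, Crit}
Sat(EX ¬error) = {s : some successor in {Idle, Reset, Store, Busy, Halt, Crit}} = {Idle, Reset, Store, Busy, Halt, Crit}
EF (EX ¬error): least fixpoint, start Z0 = {Idle, Reset, Store, Busy, Halt, Crit}, add states with some successor in Z. Already a fixed point.
Sat(EF (EX ¬error)) = {Idle, Reset, Store, Busy, Halt, Crit}
Recv ∉ Sat(EF (EX ¬error)) = {Idle, Reset, Store, Busy, Halt, Crit}, so the formula does not hold at Recv.

No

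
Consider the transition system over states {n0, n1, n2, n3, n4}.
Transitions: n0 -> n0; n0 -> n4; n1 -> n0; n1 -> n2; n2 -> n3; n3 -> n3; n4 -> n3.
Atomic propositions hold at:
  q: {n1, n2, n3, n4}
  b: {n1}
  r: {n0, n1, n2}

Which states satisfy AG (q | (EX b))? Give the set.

Sat(EX b) = {s : some successor in {n1}} = ∅
Sat(q | (EX b)) = {n1, n2, n3, n4}
AG (q | (EX b)): greatest fixpoint, start Z0 = {n1, n2, n3, n4}, keep only states in Sat with every successor in Z. Z1 = {n2, n3, n4}; fixed.
Sat(AG (q | (EX b))) = {n2, n3, n4}

{n2, n3, n4}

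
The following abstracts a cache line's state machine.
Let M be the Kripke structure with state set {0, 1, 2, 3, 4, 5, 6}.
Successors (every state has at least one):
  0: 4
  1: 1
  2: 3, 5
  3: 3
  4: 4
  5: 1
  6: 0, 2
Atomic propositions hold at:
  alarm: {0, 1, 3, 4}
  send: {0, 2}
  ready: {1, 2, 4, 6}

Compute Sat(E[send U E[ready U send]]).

E[ready U send]: least fixpoint, start Z0 = Sat(send) = {0, 2}, add states in Sat(ready) with some successor in Z. Z1 = {0, 2, 6}; fixed.
Sat(E[ready U send]) = {0, 2, 6}
E[send U E[ready U send]]: least fixpoint, start Z0 = Sat(E[ready U send]) = {0, 2, 6}, add states in Sat(send) with some successor in Z. Already a fixed point.
Sat(E[send U E[ready U send]]) = {0, 2, 6}

{0, 2, 6}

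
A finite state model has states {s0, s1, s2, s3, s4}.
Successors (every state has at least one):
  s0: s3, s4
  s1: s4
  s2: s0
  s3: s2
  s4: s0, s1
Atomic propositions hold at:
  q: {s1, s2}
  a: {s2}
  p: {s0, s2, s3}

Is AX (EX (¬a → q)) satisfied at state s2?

No

Sat(¬a) = {s0, s1, s3, s4}
Sat(¬a → q) = {s1, s2}
Sat(EX (¬a → q)) = {s : some successor in {s1, s2}} = {s3, s4}
Sat(AX (EX (¬a → q))) = {s : every successor in {s3, s4}} = {s0, s1}
s2 ∉ Sat(AX (EX (¬a → q))) = {s0, s1}, so the formula does not hold at s2.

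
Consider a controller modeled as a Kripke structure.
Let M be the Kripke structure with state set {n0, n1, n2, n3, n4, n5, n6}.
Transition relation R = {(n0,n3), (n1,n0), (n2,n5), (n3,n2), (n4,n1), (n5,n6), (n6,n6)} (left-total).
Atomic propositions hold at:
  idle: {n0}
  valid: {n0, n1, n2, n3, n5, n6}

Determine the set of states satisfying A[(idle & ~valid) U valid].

{n0, n1, n2, n3, n5, n6}

Sat(~valid) = {n4}
Sat(idle & ~valid) = ∅
A[(idle & ~valid) U valid]: least fixpoint, start Z0 = Sat(valid) = {n0, n1, n2, n3, n5, n6}, add states in Sat(idle & ~valid) with every successor in Z. Already a fixed point.
Sat(A[(idle & ~valid) U valid]) = {n0, n1, n2, n3, n5, n6}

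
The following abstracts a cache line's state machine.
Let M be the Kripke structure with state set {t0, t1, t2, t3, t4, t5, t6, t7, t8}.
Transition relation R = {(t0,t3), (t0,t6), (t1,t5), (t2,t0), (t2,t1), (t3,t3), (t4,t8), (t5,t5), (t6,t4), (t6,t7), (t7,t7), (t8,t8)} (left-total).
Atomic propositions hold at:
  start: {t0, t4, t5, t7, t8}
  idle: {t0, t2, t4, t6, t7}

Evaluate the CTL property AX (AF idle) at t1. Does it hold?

AF idle: least fixpoint, start Z0 = {t0, t2, t4, t6, t7}, add states with every successor in Z. Already a fixed point.
Sat(AF idle) = {t0, t2, t4, t6, t7}
Sat(AX (AF idle)) = {s : every successor in {t0, t2, t4, t6, t7}} = {t6, t7}
t1 ∉ Sat(AX (AF idle)) = {t6, t7}, so the formula does not hold at t1.

No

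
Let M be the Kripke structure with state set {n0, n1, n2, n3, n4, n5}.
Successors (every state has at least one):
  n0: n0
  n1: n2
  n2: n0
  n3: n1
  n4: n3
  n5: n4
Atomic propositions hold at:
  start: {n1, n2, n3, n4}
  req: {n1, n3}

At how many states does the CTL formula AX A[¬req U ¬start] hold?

3

Sat(¬req) = {n0, n2, n4, n5}
Sat(¬start) = {n0, n5}
A[¬req U ¬start]: least fixpoint, start Z0 = Sat(¬start) = {n0, n5}, add states in Sat(¬req) with every successor in Z. Z1 = {n0, n2, n5}; fixed.
Sat(A[¬req U ¬start]) = {n0, n2, n5}
Sat(AX A[¬req U ¬start]) = {s : every successor in {n0, n2, n5}} = {n0, n1, n2}
|Sat(AX A[¬req U ¬start])| = |{n0, n1, n2}| = 3.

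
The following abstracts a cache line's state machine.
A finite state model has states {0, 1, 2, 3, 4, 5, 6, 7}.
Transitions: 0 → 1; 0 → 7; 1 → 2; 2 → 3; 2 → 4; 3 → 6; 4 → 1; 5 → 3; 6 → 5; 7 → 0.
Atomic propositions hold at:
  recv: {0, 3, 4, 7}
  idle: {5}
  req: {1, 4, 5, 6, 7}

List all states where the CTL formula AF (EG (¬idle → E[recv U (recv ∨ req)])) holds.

Sat(¬idle) = {0, 1, 2, 3, 4, 6, 7}
Sat(recv ∨ req) = {0, 1, 3, 4, 5, 6, 7}
E[recv U (recv ∨ req)]: least fixpoint, start Z0 = Sat((recv ∨ req)) = {0, 1, 3, 4, 5, 6, 7}, add states in Sat(recv) with some successor in Z. Already a fixed point.
Sat(E[recv U (recv ∨ req)]) = {0, 1, 3, 4, 5, 6, 7}
Sat(¬idle → E[recv U (recv ∨ req)]) = {0, 1, 3, 4, 5, 6, 7}
EG (¬idle → E[recv U (recv ∨ req)]): greatest fixpoint, start Z0 = {0, 1, 3, 4, 5, 6, 7}, keep only states in Sat with some successor in Z. Z1 = {0, 3, 4, 5, 6, 7}; Z2 = {0, 3, 5, 6, 7}; fixed.
Sat(EG (¬idle → E[recv U (recv ∨ req)])) = {0, 3, 5, 6, 7}
AF (EG (¬idle → E[recv U (recv ∨ req)])): least fixpoint, start Z0 = {0, 3, 5, 6, 7}, add states with every successor in Z. Already a fixed point.
Sat(AF (EG (¬idle → E[recv U (recv ∨ req)]))) = {0, 3, 5, 6, 7}

{0, 3, 5, 6, 7}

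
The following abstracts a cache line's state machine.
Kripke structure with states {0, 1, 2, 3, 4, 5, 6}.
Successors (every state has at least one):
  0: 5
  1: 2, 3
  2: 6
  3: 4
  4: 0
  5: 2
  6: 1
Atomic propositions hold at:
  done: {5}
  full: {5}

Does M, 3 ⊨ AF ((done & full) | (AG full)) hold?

Sat(done & full) = {5}
AG full: greatest fixpoint, start Z0 = {5}, keep only states in Sat with every successor in Z. Z1 = ∅; fixed.
Sat(AG full) = ∅
Sat((done & full) | (AG full)) = {5}
AF ((done & full) | (AG full)): least fixpoint, start Z0 = {5}, add states with every successor in Z. Z1 = {0, 5}; Z2 = {0, 4, 5}; Z3 = {0, 3, 4, 5}; fixed.
Sat(AF ((done & full) | (AG full))) = {0, 3, 4, 5}
3 ∈ Sat(AF ((done & full) | (AG full))) = {0, 3, 4, 5}, so the formula holds at 3.

Yes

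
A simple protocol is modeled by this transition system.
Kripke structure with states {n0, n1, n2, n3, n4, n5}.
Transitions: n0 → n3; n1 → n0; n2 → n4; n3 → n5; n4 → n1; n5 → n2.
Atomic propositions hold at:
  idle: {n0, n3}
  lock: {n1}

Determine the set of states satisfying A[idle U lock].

A[idle U lock]: least fixpoint, start Z0 = Sat(lock) = {n1}, add states in Sat(idle) with every successor in Z. Already a fixed point.
Sat(A[idle U lock]) = {n1}

{n1}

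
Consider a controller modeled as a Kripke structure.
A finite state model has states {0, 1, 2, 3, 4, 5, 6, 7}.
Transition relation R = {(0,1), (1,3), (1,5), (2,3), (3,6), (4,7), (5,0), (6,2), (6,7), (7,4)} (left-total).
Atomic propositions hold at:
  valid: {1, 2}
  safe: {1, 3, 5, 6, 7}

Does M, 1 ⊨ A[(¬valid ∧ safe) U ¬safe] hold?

Sat(¬valid) = {0, 3, 4, 5, 6, 7}
Sat(¬valid ∧ safe) = {3, 5, 6, 7}
Sat(¬safe) = {0, 2, 4}
A[(¬valid ∧ safe) U ¬safe]: least fixpoint, start Z0 = Sat(¬safe) = {0, 2, 4}, add states in Sat(¬valid ∧ safe) with every successor in Z. Z1 = {0, 2, 4, 5, 7}; Z2 = {0, 2, 4, 5, 6, 7}; Z3 = {0, 2, 3, 4, 5, 6, 7}; fixed.
Sat(A[(¬valid ∧ safe) U ¬safe]) = {0, 2, 3, 4, 5, 6, 7}
1 ∉ Sat(A[(¬valid ∧ safe) U ¬safe]) = {0, 2, 3, 4, 5, 6, 7}, so the formula does not hold at 1.

No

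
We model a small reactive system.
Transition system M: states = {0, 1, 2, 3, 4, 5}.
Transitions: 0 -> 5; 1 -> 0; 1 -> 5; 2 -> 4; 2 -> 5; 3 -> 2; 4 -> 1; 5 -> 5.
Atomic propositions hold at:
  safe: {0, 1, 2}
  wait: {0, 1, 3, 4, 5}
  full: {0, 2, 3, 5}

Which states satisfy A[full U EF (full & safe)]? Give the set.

Sat(full & safe) = {0, 2}
EF (full & safe): least fixpoint, start Z0 = {0, 2}, add states with some successor in Z. Z1 = {0, 1, 2, 3}; Z2 = {0, 1, 2, 3, 4}; fixed.
Sat(EF (full & safe)) = {0, 1, 2, 3, 4}
A[full U EF (full & safe)]: least fixpoint, start Z0 = Sat(EF (full & safe)) = {0, 1, 2, 3, 4}, add states in Sat(full) with every successor in Z. Already a fixed point.
Sat(A[full U EF (full & safe)]) = {0, 1, 2, 3, 4}

{0, 1, 2, 3, 4}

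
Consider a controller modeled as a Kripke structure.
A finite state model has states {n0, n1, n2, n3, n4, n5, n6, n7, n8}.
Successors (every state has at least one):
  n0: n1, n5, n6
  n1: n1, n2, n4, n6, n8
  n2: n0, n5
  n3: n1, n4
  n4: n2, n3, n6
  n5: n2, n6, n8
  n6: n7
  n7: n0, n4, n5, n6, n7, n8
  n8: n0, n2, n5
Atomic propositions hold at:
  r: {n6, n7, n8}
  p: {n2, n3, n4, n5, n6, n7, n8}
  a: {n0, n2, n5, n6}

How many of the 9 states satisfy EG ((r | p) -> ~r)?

6

Sat(r | p) = {n2, n3, n4, n5, n6, n7, n8}
Sat(~r) = {n0, n1, n2, n3, n4, n5}
Sat((r | p) -> ~r) = {n0, n1, n2, n3, n4, n5}
EG ((r | p) -> ~r): greatest fixpoint, start Z0 = {n0, n1, n2, n3, n4, n5}, keep only states in Sat with some successor in Z. Already a fixed point.
Sat(EG ((r | p) -> ~r)) = {n0, n1, n2, n3, n4, n5}
|Sat(EG ((r | p) -> ~r))| = |{n0, n1, n2, n3, n4, n5}| = 6.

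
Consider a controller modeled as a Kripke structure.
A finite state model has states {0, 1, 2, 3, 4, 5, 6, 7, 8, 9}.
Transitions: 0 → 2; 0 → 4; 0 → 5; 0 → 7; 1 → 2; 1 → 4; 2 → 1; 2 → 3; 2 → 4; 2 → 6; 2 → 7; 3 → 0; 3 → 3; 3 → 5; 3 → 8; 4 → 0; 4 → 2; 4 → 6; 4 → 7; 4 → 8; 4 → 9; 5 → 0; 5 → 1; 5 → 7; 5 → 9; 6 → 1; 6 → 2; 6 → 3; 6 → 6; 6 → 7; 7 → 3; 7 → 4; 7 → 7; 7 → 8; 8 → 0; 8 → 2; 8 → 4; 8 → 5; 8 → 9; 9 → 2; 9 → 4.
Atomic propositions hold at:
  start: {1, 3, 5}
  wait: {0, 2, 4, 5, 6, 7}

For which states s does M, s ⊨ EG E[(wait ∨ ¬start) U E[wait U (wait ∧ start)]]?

{0, 2, 4, 5, 6, 7, 8, 9}

Sat(¬start) = {0, 2, 4, 6, 7, 8, 9}
Sat(wait ∨ ¬start) = {0, 2, 4, 5, 6, 7, 8, 9}
Sat(wait ∧ start) = {5}
E[wait U (wait ∧ start)]: least fixpoint, start Z0 = Sat((wait ∧ start)) = {5}, add states in Sat(wait) with some successor in Z. Z1 = {0, 5}; Z2 = {0, 4, 5}; Z3 = {0, 2, 4, 5, 7}; Z4 = {0, 2, 4, 5, 6, 7}; fixed.
Sat(E[wait U (wait ∧ start)]) = {0, 2, 4, 5, 6, 7}
E[(wait ∨ ¬start) U E[wait U (wait ∧ start)]]: least fixpoint, start Z0 = Sat(E[wait U (wait ∧ start)]) = {0, 2, 4, 5, 6, 7}, add states in Sat(wait ∨ ¬start) with some successor in Z. Z1 = {0, 2, 4, 5, 6, 7, 8, 9}; fixed.
Sat(E[(wait ∨ ¬start) U E[wait U (wait ∧ start)]]) = {0, 2, 4, 5, 6, 7, 8, 9}
EG E[(wait ∨ ¬start) U E[wait U (wait ∧ start)]]: greatest fixpoint, start Z0 = {0, 2, 4, 5, 6, 7, 8, 9}, keep only states in Sat with some successor in Z. Already a fixed point.
Sat(EG E[(wait ∨ ¬start) U E[wait U (wait ∧ start)]]) = {0, 2, 4, 5, 6, 7, 8, 9}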